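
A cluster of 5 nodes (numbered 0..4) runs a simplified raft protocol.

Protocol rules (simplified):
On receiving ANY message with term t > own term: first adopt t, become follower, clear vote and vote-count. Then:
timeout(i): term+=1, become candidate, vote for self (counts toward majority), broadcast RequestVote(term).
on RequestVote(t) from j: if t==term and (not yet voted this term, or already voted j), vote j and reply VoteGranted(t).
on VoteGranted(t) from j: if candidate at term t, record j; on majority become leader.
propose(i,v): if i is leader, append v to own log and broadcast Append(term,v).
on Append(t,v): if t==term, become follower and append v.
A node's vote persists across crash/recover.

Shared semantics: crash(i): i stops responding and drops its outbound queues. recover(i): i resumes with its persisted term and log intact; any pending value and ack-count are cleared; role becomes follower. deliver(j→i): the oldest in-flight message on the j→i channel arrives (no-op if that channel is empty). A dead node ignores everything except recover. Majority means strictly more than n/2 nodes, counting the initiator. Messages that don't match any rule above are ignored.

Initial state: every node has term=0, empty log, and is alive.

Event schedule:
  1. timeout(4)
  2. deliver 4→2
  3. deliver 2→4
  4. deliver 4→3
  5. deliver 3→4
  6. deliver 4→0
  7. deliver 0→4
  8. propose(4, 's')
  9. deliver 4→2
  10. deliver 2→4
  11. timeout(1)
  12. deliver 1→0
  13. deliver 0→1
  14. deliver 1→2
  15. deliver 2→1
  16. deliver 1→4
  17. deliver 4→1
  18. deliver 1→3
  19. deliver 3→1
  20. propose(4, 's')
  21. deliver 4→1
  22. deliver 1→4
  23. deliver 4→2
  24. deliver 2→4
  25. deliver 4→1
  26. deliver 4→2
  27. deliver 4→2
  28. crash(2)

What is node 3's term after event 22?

e1 timeout(4): 4[cand,t=1,-]
e2 deliver 4→2: 2[foll,t=1,-]
e3 deliver 2→4: ·
e4 deliver 4→3: 3[foll,t=1,-]
e5 deliver 3→4: 4[lead,t=1,-]
e6 deliver 4→0: 0[foll,t=1,-]
e7 deliver 0→4: ·
e8 propose(4,'s'): 4[lead,t=1,s]
e9 deliver 4→2: 2[foll,t=1,s]
e10 deliver 2→4: ·
e11 timeout(1): 1[cand,t=1,-]
e12 deliver 1→0: ·
e13 deliver 0→1: ·
e14 deliver 1→2: ·
e15 deliver 2→1: ·
e16 deliver 1→4: ·
e17 deliver 4→1: ·
e18 deliver 1→3: ·
e19 deliver 3→1: ·
e20 propose(4,'s'): 4[lead,t=1,s,s]
e21 deliver 4→1: 1[foll,t=1,s]
e22 deliver 1→4: ·

1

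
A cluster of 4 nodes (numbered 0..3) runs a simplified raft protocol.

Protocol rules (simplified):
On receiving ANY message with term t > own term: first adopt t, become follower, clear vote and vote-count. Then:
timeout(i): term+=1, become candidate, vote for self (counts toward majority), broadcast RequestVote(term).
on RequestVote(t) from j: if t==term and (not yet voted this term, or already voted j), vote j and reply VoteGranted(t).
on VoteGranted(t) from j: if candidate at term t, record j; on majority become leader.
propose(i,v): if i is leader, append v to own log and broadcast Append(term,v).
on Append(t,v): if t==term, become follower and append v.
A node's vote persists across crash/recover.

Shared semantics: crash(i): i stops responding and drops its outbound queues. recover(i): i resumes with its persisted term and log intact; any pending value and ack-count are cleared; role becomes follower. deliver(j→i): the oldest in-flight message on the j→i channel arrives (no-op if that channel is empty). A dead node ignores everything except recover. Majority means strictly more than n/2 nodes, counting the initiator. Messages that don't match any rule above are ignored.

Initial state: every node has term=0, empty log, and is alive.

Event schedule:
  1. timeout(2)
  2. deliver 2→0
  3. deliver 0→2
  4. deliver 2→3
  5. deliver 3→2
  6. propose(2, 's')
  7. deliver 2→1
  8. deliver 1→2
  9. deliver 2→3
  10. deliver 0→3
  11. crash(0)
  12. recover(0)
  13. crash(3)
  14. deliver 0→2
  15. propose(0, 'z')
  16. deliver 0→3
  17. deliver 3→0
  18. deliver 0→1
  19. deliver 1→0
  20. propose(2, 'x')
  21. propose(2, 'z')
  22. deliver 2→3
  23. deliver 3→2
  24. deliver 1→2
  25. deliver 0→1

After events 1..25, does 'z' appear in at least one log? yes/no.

after 1 — timeout(2): n2:cand/t1/[-]
after 2 — deliver 2→0: n0:foll/t1/[-]
after 3 — deliver 0→2: ·
after 4 — deliver 2→3: n3:foll/t1/[-]
after 5 — deliver 3→2: n2:lead/t1/[-]
after 6 — propose(2,'s'): n2:lead/t1/[s]
after 7 — deliver 2→1: n1:foll/t1/[-]
after 8 — deliver 1→2: ·
after 9 — deliver 2→3: n3:foll/t1/[s]
after 10 — deliver 0→3: ·
after 11 — crash(0): n0:✗foll/t1/[-]
after 12 — recover(0): n0:foll/t1/[-]
after 13 — crash(3): n3:✗foll/t1/[s]
after 14 — deliver 0→2: ·
after 15 — propose(0,'z'): ·
after 16 — deliver 0→3: ·
after 17 — deliver 3→0: ·
after 18 — deliver 0→1: ·
after 19 — deliver 1→0: ·
after 20 — propose(2,'x'): n2:lead/t1/[s,x]
after 21 — propose(2,'z'): n2:lead/t1/[s,x,z]
after 22 — deliver 2→3: ·
after 23 — deliver 3→2: ·
after 24 — deliver 1→2: ·
after 25 — deliver 0→1: ·

yes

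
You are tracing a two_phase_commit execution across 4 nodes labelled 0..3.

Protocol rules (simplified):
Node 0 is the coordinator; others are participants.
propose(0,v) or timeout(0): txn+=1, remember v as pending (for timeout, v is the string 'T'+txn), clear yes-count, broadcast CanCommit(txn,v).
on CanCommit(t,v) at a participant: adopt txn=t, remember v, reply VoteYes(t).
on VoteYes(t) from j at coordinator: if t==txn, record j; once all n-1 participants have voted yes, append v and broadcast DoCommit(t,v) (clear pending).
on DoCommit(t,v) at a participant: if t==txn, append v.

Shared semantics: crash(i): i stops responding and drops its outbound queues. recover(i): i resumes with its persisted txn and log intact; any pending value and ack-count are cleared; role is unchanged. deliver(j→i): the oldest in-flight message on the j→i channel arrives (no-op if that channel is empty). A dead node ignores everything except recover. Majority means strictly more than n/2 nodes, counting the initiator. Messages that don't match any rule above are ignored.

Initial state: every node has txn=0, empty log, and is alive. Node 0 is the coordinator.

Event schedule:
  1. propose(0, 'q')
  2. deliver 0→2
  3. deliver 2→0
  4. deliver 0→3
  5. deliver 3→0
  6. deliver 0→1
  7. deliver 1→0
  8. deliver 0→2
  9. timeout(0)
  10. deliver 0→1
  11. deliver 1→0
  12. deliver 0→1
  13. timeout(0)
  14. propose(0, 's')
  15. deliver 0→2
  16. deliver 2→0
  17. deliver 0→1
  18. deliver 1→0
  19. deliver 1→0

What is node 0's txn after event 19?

1. propose(0,'q'):  <0:coor t1 ->
2. deliver 0→2:  <2:part t1 ->
3. deliver 2→0:  nop
4. deliver 0→3:  <3:part t1 ->
5. deliver 3→0:  nop
6. deliver 0→1:  <1:part t1 ->
7. deliver 1→0:  <0:coor t1 q>
8. deliver 0→2:  <2:part t1 q>
9. timeout(0):  <0:coor t2 q>
10. deliver 0→1:  <1:part t1 q>
11. deliver 1→0:  nop
12. deliver 0→1:  <1:part t2 q>
13. timeout(0):  <0:coor t3 q>
14. propose(0,'s'):  <0:coor t4 q>
15. deliver 0→2:  <2:part t2 q>
16. deliver 2→0:  nop
17. deliver 0→1:  <1:part t3 q>
18. deliver 1→0:  nop
19. deliver 1→0:  nop

4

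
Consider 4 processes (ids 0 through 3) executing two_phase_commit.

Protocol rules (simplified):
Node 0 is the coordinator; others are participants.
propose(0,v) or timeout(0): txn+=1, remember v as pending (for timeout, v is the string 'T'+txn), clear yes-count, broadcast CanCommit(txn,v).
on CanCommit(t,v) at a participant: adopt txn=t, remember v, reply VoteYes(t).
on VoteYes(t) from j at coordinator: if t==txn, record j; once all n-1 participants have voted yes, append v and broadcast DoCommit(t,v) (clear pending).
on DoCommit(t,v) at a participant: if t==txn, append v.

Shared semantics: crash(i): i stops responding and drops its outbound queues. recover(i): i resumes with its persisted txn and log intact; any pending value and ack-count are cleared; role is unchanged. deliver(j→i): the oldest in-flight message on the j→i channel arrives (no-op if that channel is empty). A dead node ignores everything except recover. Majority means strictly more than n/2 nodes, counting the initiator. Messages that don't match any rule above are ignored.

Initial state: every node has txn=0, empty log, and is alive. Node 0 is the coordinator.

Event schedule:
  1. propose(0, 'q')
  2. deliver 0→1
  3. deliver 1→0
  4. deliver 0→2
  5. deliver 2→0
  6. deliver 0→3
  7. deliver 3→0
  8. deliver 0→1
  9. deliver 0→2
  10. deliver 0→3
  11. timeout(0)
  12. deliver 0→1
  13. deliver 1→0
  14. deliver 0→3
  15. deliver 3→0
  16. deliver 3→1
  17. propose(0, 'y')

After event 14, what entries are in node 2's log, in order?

q

1. propose(0,'q'):  <0:coor t1 ->
2. deliver 0→1:  <1:part t1 ->
3. deliver 1→0:  nop
4. deliver 0→2:  <2:part t1 ->
5. deliver 2→0:  nop
6. deliver 0→3:  <3:part t1 ->
7. deliver 3→0:  <0:coor t1 q>
8. deliver 0→1:  <1:part t1 q>
9. deliver 0→2:  <2:part t1 q>
10. deliver 0→3:  <3:part t1 q>
11. timeout(0):  <0:coor t2 q>
12. deliver 0→1:  <1:part t2 q>
13. deliver 1→0:  nop
14. deliver 0→3:  <3:part t2 q>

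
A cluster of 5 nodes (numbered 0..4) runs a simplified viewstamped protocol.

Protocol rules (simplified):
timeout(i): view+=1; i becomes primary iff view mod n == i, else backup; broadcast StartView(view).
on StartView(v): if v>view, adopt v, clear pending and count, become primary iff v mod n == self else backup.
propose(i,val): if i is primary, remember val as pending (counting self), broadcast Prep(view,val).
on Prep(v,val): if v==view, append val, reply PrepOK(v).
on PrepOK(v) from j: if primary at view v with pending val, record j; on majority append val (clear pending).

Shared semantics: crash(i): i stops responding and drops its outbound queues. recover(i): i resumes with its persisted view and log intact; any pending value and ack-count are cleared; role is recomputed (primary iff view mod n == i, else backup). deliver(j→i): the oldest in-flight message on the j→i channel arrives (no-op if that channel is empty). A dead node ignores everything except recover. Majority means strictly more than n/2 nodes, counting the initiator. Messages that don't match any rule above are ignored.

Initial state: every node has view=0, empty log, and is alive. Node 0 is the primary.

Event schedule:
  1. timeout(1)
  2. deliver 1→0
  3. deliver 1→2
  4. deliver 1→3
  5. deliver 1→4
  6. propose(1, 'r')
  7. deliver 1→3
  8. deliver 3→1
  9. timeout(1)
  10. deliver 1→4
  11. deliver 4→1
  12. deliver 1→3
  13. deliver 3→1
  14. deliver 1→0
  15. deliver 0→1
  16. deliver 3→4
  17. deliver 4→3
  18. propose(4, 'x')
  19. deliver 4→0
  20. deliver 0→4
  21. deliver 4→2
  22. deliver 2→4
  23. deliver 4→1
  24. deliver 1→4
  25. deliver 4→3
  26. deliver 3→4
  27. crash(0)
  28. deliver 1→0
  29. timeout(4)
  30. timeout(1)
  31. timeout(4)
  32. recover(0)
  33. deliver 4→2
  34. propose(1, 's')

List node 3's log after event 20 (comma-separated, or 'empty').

e1 timeout(1): 1[prim,v=1,-]
e2 deliver 1→0: 0[back,v=1,-]
e3 deliver 1→2: 2[back,v=1,-]
e4 deliver 1→3: 3[back,v=1,-]
e5 deliver 1→4: 4[back,v=1,-]
e6 propose(1,'r'): ·
e7 deliver 1→3: 3[back,v=1,r]
e8 deliver 3→1: ·
e9 timeout(1): 1[back,v=2,-]
e10 deliver 1→4: 4[back,v=1,r]
e11 deliver 4→1: ·
e12 deliver 1→3: 3[back,v=2,r]
e13 deliver 3→1: ·
e14 deliver 1→0: 0[back,v=1,r]
e15 deliver 0→1: ·
e16 deliver 3→4: ·
e17 deliver 4→3: ·
e18 propose(4,'x'): ·
e19 deliver 4→0: ·
e20 deliver 0→4: ·

r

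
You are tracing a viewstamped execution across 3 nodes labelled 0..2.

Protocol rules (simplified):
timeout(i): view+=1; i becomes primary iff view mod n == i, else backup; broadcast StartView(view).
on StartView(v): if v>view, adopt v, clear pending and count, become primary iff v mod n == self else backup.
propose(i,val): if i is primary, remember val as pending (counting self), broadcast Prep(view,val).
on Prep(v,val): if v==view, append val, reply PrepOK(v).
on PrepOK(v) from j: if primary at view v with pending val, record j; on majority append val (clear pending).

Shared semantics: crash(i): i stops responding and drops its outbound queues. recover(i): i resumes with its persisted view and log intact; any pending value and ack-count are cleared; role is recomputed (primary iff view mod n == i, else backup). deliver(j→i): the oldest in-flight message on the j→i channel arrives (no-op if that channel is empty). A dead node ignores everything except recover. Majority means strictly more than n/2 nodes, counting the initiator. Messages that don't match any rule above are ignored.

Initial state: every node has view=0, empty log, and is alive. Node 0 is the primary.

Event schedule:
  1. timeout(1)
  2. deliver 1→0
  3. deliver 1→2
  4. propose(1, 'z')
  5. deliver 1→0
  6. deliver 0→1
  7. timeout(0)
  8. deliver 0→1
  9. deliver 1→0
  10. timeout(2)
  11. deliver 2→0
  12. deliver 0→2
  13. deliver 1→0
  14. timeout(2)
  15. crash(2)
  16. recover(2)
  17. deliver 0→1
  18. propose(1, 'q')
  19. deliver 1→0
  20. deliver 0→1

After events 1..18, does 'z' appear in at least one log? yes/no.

yes

1. timeout(1):  <1:prim v1 ->
2. deliver 1→0:  <0:back v1 ->
3. deliver 1→2:  <2:back v1 ->
4. propose(1,'z'):  nop
5. deliver 1→0:  <0:back v1 z>
6. deliver 0→1:  <1:prim v1 z>
7. timeout(0):  <0:back v2 z>
8. deliver 0→1:  <1:back v2 z>
9. deliver 1→0:  nop
10. timeout(2):  <2:prim v2 ->
11. deliver 2→0:  nop
12. deliver 0→2:  nop
13. deliver 1→0:  nop
14. timeout(2):  <2:back v3 ->
15. crash(2):  <2:✗back v3 ->
16. recover(2):  <2:back v3 ->
17. deliver 0→1:  nop
18. propose(1,'q'):  nop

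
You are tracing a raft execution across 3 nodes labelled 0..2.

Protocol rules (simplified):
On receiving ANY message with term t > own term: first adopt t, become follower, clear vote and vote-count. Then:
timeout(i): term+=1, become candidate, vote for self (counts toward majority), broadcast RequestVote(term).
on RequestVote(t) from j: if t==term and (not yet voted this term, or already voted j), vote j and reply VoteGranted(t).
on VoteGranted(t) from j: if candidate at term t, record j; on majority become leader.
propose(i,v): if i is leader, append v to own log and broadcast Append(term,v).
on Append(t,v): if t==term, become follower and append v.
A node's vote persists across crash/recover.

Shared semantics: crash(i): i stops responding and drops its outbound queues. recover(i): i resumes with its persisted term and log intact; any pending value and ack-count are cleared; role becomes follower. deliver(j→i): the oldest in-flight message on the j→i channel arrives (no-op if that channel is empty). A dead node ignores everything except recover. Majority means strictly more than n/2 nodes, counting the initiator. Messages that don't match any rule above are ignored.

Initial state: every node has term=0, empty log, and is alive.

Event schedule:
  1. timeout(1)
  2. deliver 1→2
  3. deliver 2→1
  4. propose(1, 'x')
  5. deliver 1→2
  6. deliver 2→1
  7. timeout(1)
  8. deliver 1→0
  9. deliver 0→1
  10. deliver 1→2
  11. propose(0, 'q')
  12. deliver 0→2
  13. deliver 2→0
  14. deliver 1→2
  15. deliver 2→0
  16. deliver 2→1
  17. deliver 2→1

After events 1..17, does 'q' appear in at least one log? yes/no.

no

step 1 timeout(1): 1={cand,t=1,log=-}
step 2 deliver 1→2: 2={foll,t=1,log=-}
step 3 deliver 2→1: 1={lead,t=1,log=-}
step 4 propose(1,'x'): 1={lead,t=1,log=x}
step 5 deliver 1→2: 2={foll,t=1,log=x}
step 6 deliver 2→1: —
step 7 timeout(1): 1={cand,t=2,log=x}
step 8 deliver 1→0: 0={foll,t=1,log=-}
step 9 deliver 0→1: —
step 10 deliver 1→2: 2={foll,t=2,log=x}
step 11 propose(0,'q'): —
step 12 deliver 0→2: —
step 13 deliver 2→0: —
step 14 deliver 1→2: —
step 15 deliver 2→0: —
step 16 deliver 2→1: 1={lead,t=2,log=x}
step 17 deliver 2→1: —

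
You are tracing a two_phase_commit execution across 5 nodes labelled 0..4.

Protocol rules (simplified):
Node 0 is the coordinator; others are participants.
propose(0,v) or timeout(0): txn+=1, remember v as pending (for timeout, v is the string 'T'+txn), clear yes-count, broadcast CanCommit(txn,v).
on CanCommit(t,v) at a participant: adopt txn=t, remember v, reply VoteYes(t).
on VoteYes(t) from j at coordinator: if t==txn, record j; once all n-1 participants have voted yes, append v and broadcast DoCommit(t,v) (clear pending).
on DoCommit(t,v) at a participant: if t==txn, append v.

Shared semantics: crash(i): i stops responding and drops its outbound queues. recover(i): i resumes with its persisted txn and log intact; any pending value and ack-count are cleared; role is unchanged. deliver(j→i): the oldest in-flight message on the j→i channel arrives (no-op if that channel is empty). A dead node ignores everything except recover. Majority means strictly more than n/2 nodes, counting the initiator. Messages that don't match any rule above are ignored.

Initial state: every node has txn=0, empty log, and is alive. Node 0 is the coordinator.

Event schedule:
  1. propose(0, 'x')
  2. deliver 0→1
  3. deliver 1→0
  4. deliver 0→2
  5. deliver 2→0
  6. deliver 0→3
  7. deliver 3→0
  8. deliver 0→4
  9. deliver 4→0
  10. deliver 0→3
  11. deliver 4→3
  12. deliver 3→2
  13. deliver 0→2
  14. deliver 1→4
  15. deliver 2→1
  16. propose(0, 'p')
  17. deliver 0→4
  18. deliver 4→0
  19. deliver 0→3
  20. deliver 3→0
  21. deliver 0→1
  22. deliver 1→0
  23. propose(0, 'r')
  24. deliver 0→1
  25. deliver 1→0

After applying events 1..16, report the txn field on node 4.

step 1 propose(0,'x'): 0={coor,t=1,log=-}
step 2 deliver 0→1: 1={part,t=1,log=-}
step 3 deliver 1→0: —
step 4 deliver 0→2: 2={part,t=1,log=-}
step 5 deliver 2→0: —
step 6 deliver 0→3: 3={part,t=1,log=-}
step 7 deliver 3→0: —
step 8 deliver 0→4: 4={part,t=1,log=-}
step 9 deliver 4→0: 0={coor,t=1,log=x}
step 10 deliver 0→3: 3={part,t=1,log=x}
step 11 deliver 4→3: —
step 12 deliver 3→2: —
step 13 deliver 0→2: 2={part,t=1,log=x}
step 14 deliver 1→4: —
step 15 deliver 2→1: —
step 16 propose(0,'p'): 0={coor,t=2,log=x}

1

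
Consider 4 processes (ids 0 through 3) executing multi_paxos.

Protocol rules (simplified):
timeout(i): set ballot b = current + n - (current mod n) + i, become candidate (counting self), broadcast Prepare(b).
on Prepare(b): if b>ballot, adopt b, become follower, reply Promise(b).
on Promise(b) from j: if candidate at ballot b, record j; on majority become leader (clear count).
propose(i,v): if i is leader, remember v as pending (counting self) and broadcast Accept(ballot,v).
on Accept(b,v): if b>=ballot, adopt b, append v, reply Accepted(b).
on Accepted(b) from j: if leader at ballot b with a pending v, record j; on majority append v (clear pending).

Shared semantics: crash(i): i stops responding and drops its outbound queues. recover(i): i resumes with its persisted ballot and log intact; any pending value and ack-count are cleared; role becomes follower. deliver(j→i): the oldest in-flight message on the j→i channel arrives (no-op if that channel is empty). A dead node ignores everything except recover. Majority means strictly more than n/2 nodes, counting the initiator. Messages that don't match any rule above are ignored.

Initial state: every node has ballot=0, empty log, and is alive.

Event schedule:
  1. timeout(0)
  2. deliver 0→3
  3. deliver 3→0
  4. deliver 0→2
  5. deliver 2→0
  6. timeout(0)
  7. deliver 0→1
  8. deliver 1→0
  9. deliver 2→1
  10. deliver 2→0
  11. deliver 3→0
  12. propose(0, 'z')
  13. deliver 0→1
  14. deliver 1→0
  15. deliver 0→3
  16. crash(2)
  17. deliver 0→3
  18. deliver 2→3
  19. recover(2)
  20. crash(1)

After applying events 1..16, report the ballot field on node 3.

8

step 1 timeout(0): 0={cand,b=4,log=-}
step 2 deliver 0→3: 3={foll,b=4,log=-}
step 3 deliver 3→0: —
step 4 deliver 0→2: 2={foll,b=4,log=-}
step 5 deliver 2→0: 0={lead,b=4,log=-}
step 6 timeout(0): 0={cand,b=8,log=-}
step 7 deliver 0→1: 1={foll,b=4,log=-}
step 8 deliver 1→0: —
step 9 deliver 2→1: —
step 10 deliver 2→0: —
step 11 deliver 3→0: —
step 12 propose(0,'z'): —
step 13 deliver 0→1: 1={foll,b=8,log=-}
step 14 deliver 1→0: —
step 15 deliver 0→3: 3={foll,b=8,log=-}
step 16 crash(2): 2={✗foll,b=4,log=-}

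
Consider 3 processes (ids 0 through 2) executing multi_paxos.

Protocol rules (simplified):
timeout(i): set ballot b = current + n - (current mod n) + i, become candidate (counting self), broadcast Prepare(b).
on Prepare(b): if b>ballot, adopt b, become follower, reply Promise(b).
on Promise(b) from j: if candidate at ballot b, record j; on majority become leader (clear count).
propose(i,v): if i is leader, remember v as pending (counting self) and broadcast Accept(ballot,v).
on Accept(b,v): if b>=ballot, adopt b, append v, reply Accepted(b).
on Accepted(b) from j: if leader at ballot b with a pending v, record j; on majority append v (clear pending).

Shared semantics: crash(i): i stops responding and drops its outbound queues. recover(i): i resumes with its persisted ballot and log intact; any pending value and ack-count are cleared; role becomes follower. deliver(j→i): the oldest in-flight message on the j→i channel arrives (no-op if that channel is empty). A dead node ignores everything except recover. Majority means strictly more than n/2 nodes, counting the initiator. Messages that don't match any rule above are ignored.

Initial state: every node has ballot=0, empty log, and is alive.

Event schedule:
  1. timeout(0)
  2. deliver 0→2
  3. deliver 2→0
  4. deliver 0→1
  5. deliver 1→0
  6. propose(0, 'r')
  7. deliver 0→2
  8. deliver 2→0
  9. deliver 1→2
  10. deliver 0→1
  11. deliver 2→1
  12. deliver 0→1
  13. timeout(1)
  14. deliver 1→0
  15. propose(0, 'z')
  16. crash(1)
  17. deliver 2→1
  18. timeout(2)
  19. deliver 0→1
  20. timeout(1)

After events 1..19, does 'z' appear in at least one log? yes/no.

e1 timeout(0): 0[cand,b=3,-]
e2 deliver 0→2: 2[foll,b=3,-]
e3 deliver 2→0: 0[lead,b=3,-]
e4 deliver 0→1: 1[foll,b=3,-]
e5 deliver 1→0: ·
e6 propose(0,'r'): ·
e7 deliver 0→2: 2[foll,b=3,r]
e8 deliver 2→0: 0[lead,b=3,r]
e9 deliver 1→2: ·
e10 deliver 0→1: 1[foll,b=3,r]
e11 deliver 2→1: ·
e12 deliver 0→1: ·
e13 timeout(1): 1[cand,b=7,r]
e14 deliver 1→0: ·
e15 propose(0,'z'): ·
e16 crash(1): 1[✗cand,b=7,r]
e17 deliver 2→1: ·
e18 timeout(2): 2[cand,b=8,r]
e19 deliver 0→1: ·

no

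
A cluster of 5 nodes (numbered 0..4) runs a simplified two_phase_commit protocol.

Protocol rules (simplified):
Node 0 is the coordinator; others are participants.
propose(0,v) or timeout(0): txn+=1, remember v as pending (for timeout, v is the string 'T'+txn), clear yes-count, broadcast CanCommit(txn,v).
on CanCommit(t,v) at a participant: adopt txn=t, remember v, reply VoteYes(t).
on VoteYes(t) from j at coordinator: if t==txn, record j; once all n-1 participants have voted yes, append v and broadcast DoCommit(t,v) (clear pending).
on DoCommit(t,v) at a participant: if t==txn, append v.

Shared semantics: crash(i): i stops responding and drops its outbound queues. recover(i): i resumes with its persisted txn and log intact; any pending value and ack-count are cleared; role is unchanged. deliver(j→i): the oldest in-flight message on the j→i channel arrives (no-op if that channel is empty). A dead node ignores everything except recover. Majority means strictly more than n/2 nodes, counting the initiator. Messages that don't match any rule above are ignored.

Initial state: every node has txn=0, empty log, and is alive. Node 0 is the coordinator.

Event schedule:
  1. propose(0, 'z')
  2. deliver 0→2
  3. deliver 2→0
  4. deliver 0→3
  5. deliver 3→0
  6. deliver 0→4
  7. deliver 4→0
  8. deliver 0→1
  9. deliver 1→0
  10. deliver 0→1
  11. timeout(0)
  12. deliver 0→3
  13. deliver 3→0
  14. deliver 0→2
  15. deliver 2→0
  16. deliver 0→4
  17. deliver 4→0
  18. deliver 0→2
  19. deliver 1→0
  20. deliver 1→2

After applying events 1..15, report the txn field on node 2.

1

step 1 propose(0,'z'): 0={coor,t=1,log=-}
step 2 deliver 0→2: 2={part,t=1,log=-}
step 3 deliver 2→0: —
step 4 deliver 0→3: 3={part,t=1,log=-}
step 5 deliver 3→0: —
step 6 deliver 0→4: 4={part,t=1,log=-}
step 7 deliver 4→0: —
step 8 deliver 0→1: 1={part,t=1,log=-}
step 9 deliver 1→0: 0={coor,t=1,log=z}
step 10 deliver 0→1: 1={part,t=1,log=z}
step 11 timeout(0): 0={coor,t=2,log=z}
step 12 deliver 0→3: 3={part,t=1,log=z}
step 13 deliver 3→0: —
step 14 deliver 0→2: 2={part,t=1,log=z}
step 15 deliver 2→0: —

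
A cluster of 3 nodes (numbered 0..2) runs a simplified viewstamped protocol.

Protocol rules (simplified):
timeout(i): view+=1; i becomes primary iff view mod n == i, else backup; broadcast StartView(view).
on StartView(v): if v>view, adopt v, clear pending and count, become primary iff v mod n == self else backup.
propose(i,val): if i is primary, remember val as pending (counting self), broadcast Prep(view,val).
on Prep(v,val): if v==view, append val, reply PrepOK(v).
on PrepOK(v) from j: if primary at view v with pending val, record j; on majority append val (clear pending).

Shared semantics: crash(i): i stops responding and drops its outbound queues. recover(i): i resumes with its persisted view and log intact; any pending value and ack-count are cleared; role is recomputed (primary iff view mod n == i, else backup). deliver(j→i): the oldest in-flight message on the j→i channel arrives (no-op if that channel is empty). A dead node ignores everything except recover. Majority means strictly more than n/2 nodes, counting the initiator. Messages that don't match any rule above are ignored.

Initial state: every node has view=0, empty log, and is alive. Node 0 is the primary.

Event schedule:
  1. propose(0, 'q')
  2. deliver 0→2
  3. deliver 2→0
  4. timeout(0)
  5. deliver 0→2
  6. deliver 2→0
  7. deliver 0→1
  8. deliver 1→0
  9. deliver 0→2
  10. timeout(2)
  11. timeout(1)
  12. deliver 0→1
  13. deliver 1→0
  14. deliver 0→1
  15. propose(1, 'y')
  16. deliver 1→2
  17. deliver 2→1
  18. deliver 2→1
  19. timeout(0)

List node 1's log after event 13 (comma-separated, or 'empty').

q

1. propose(0,'q'):  nop
2. deliver 0→2:  <2:back v0 q>
3. deliver 2→0:  <0:prim v0 q>
4. timeout(0):  <0:back v1 q>
5. deliver 0→2:  <2:back v1 q>
6. deliver 2→0:  nop
7. deliver 0→1:  <1:back v0 q>
8. deliver 1→0:  nop
9. deliver 0→2:  nop
10. timeout(2):  <2:prim v2 q>
11. timeout(1):  <1:prim v1 q>
12. deliver 0→1:  nop
13. deliver 1→0:  nop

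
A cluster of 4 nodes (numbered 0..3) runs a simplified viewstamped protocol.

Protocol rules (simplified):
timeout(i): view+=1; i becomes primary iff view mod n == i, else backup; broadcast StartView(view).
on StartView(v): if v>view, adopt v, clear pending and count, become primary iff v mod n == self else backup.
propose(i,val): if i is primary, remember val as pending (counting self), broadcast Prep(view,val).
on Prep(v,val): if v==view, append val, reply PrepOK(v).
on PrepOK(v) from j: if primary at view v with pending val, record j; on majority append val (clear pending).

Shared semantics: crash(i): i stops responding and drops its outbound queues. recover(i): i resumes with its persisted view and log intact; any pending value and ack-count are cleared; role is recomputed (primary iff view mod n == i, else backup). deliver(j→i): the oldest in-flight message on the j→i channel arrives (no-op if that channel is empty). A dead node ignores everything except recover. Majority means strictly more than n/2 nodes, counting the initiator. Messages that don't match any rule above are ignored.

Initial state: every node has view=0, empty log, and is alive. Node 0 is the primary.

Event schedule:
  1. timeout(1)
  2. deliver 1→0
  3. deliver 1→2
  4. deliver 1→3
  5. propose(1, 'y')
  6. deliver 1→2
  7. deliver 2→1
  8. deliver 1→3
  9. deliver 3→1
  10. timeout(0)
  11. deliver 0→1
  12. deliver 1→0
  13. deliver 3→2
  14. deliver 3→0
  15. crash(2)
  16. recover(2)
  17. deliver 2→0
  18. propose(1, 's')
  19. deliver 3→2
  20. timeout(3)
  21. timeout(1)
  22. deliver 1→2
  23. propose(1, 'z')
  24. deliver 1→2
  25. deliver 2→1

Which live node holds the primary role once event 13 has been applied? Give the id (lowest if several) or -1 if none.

-1

e1 timeout(1): 1[prim,v=1,-]
e2 deliver 1→0: 0[back,v=1,-]
e3 deliver 1→2: 2[back,v=1,-]
e4 deliver 1→3: 3[back,v=1,-]
e5 propose(1,'y'): ·
e6 deliver 1→2: 2[back,v=1,y]
e7 deliver 2→1: ·
e8 deliver 1→3: 3[back,v=1,y]
e9 deliver 3→1: 1[prim,v=1,y]
e10 timeout(0): 0[back,v=2,-]
e11 deliver 0→1: 1[back,v=2,y]
e12 deliver 1→0: ·
e13 deliver 3→2: ·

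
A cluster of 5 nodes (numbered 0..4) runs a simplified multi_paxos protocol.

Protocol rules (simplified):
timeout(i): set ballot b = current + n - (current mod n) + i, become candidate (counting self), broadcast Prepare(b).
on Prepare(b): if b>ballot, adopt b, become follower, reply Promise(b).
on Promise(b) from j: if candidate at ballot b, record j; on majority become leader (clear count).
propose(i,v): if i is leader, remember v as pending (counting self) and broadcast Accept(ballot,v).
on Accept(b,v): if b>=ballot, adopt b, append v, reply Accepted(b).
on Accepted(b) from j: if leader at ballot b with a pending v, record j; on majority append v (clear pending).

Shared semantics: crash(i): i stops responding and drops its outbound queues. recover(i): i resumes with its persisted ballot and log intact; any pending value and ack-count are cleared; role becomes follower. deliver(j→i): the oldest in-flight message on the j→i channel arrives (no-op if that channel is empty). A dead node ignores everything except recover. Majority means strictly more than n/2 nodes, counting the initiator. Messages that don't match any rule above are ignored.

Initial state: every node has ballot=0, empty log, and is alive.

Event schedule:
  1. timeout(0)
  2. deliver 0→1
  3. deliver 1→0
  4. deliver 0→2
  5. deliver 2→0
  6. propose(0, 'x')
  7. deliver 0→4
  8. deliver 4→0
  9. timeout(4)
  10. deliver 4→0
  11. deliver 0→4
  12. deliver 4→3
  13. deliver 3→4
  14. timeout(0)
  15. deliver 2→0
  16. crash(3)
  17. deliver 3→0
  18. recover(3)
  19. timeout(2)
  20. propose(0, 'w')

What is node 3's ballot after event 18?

e1 timeout(0): 0[cand,b=5,-]
e2 deliver 0→1: 1[foll,b=5,-]
e3 deliver 1→0: ·
e4 deliver 0→2: 2[foll,b=5,-]
e5 deliver 2→0: 0[lead,b=5,-]
e6 propose(0,'x'): ·
e7 deliver 0→4: 4[foll,b=5,-]
e8 deliver 4→0: ·
e9 timeout(4): 4[cand,b=14,-]
e10 deliver 4→0: 0[foll,b=14,-]
e11 deliver 0→4: ·
e12 deliver 4→3: 3[foll,b=14,-]
e13 deliver 3→4: ·
e14 timeout(0): 0[cand,b=15,-]
e15 deliver 2→0: ·
e16 crash(3): 3[✗foll,b=14,-]
e17 deliver 3→0: ·
e18 recover(3): 3[foll,b=14,-]

14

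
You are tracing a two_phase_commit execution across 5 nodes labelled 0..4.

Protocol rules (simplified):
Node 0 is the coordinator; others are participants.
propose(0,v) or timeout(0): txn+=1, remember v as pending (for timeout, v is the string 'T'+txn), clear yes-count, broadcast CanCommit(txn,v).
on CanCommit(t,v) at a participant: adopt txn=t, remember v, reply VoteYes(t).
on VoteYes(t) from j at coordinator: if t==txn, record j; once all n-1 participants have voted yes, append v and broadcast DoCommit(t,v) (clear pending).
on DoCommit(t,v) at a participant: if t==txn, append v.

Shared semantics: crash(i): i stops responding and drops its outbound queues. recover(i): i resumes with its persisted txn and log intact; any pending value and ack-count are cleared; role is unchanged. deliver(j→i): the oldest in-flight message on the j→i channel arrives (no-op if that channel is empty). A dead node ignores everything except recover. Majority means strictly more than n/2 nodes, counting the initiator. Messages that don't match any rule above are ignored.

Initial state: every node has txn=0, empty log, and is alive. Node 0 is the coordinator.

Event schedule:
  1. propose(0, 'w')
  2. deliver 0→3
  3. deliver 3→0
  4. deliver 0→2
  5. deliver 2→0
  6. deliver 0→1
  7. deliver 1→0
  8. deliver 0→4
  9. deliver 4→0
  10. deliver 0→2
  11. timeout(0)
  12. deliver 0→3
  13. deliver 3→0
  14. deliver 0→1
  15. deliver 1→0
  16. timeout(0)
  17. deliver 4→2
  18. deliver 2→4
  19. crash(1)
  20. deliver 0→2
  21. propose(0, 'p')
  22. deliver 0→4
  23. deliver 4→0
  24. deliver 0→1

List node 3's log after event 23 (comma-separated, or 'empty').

w

e1 propose(0,'w'): 0[coor,t=1,-]
e2 deliver 0→3: 3[part,t=1,-]
e3 deliver 3→0: ·
e4 deliver 0→2: 2[part,t=1,-]
e5 deliver 2→0: ·
e6 deliver 0→1: 1[part,t=1,-]
e7 deliver 1→0: ·
e8 deliver 0→4: 4[part,t=1,-]
e9 deliver 4→0: 0[coor,t=1,w]
e10 deliver 0→2: 2[part,t=1,w]
e11 timeout(0): 0[coor,t=2,w]
e12 deliver 0→3: 3[part,t=1,w]
e13 deliver 3→0: ·
e14 deliver 0→1: 1[part,t=1,w]
e15 deliver 1→0: ·
e16 timeout(0): 0[coor,t=3,w]
e17 deliver 4→2: ·
e18 deliver 2→4: ·
e19 crash(1): 1[✗part,t=1,w]
e20 deliver 0→2: 2[part,t=2,w]
e21 propose(0,'p'): 0[coor,t=4,w]
e22 deliver 0→4: 4[part,t=1,w]
e23 deliver 4→0: ·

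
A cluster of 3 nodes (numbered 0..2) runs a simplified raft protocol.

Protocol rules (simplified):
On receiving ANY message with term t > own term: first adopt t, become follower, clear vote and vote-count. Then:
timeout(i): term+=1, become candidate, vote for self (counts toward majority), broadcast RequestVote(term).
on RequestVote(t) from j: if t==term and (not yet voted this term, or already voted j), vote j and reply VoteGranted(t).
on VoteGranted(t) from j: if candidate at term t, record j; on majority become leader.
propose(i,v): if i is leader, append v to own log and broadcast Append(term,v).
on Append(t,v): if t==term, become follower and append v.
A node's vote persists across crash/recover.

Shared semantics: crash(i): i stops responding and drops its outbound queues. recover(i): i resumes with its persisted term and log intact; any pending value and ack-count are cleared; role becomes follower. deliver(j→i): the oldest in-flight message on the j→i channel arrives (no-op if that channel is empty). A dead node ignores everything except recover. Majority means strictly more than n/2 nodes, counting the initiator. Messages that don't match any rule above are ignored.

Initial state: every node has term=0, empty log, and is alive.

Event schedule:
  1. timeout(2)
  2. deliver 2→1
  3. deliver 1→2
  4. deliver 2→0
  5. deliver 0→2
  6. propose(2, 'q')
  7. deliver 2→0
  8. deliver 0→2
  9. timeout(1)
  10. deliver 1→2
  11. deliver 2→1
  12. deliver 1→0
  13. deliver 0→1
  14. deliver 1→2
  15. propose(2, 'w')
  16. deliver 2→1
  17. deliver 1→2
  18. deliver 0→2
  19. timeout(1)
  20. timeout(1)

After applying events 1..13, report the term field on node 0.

e1 timeout(2): 2[cand,t=1,-]
e2 deliver 2→1: 1[foll,t=1,-]
e3 deliver 1→2: 2[lead,t=1,-]
e4 deliver 2→0: 0[foll,t=1,-]
e5 deliver 0→2: ·
e6 propose(2,'q'): 2[lead,t=1,q]
e7 deliver 2→0: 0[foll,t=1,q]
e8 deliver 0→2: ·
e9 timeout(1): 1[cand,t=2,-]
e10 deliver 1→2: 2[foll,t=2,q]
e11 deliver 2→1: ·
e12 deliver 1→0: 0[foll,t=2,q]
e13 deliver 0→1: 1[lead,t=2,-]

2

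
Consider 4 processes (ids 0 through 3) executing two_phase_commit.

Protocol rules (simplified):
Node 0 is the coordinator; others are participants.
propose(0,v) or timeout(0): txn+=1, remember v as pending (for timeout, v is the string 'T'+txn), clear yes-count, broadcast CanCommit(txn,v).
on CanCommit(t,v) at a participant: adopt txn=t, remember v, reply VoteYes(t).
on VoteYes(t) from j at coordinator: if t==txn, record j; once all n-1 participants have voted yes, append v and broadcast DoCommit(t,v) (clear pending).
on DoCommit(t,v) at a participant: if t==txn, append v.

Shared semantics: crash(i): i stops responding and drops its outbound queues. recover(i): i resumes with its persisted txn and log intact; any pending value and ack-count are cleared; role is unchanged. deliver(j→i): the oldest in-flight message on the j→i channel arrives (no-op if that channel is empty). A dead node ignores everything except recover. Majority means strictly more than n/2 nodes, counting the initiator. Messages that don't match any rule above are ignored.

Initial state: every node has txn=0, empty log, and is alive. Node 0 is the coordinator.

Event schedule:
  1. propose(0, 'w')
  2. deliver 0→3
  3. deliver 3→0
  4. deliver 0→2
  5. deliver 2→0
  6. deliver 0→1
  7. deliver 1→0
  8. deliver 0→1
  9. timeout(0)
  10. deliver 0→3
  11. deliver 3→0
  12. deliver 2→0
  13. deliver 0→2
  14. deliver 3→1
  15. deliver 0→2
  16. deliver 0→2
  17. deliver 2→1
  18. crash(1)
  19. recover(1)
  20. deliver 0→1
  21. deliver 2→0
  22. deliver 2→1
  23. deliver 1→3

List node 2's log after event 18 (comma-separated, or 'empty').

[1] propose(0,'w') → N0(coor t1 [-])
[2] deliver 0→3 → N3(part t1 [-])
[3] deliver 3→0 → ∅
[4] deliver 0→2 → N2(part t1 [-])
[5] deliver 2→0 → ∅
[6] deliver 0→1 → N1(part t1 [-])
[7] deliver 1→0 → N0(coor t1 [w])
[8] deliver 0→1 → N1(part t1 [w])
[9] timeout(0) → N0(coor t2 [w])
[10] deliver 0→3 → N3(part t1 [w])
[11] deliver 3→0 → ∅
[12] deliver 2→0 → ∅
[13] deliver 0→2 → N2(part t1 [w])
[14] deliver 3→1 → ∅
[15] deliver 0→2 → N2(part t2 [w])
[16] deliver 0→2 → ∅
[17] deliver 2→1 → ∅
[18] crash(1) → N1(✗part t1 [w])

w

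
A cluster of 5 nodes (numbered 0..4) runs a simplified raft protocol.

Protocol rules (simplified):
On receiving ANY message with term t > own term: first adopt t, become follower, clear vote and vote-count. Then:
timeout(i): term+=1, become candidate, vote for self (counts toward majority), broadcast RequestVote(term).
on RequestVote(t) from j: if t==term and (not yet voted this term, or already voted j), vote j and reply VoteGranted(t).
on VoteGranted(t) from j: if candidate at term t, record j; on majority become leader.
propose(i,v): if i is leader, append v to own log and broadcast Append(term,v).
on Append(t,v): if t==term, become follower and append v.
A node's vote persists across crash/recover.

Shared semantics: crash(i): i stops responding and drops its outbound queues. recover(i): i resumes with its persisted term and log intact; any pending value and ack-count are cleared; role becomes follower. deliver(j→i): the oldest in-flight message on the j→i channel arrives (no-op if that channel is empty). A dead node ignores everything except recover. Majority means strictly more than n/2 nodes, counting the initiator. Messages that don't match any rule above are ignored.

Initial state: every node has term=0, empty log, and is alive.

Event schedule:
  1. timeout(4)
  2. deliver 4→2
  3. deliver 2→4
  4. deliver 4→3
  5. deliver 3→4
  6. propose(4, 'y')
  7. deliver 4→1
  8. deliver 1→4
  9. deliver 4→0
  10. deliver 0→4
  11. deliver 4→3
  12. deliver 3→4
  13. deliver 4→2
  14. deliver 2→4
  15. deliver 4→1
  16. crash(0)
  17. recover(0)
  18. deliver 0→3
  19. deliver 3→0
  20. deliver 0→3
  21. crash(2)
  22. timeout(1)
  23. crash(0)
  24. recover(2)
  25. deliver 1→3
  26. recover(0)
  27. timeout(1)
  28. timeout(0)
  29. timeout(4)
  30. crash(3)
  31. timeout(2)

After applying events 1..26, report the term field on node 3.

1. timeout(4):  <4:cand t1 ->
2. deliver 4→2:  <2:foll t1 ->
3. deliver 2→4:  nop
4. deliver 4→3:  <3:foll t1 ->
5. deliver 3→4:  <4:lead t1 ->
6. propose(4,'y'):  <4:lead t1 y>
7. deliver 4→1:  <1:foll t1 ->
8. deliver 1→4:  nop
9. deliver 4→0:  <0:foll t1 ->
10. deliver 0→4:  nop
11. deliver 4→3:  <3:foll t1 y>
12. deliver 3→4:  nop
13. deliver 4→2:  <2:foll t1 y>
14. deliver 2→4:  nop
15. deliver 4→1:  <1:foll t1 y>
16. crash(0):  <0:✗foll t1 ->
17. recover(0):  <0:foll t1 ->
18. deliver 0→3:  nop
19. deliver 3→0:  nop
20. deliver 0→3:  nop
21. crash(2):  <2:✗foll t1 y>
22. timeout(1):  <1:cand t2 y>
23. crash(0):  <0:✗foll t1 ->
24. recover(2):  <2:foll t1 y>
25. deliver 1→3:  <3:foll t2 y>
26. recover(0):  <0:foll t1 ->

2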